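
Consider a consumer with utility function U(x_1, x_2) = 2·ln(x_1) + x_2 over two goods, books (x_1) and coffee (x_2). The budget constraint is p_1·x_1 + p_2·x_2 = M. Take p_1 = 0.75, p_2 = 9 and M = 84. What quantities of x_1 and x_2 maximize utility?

At the given prices: x_1* = 2·9/0.75 = 24, and x_2* = 7.3333.

x_1* = 24, x_2* = 7.3333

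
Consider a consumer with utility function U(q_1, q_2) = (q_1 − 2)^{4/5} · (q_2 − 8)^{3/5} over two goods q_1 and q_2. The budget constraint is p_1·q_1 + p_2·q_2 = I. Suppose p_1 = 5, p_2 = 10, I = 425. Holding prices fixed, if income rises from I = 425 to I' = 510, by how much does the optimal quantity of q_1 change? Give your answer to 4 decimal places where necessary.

Δq_1* = 9.7143

MRS = (4/3)·(q_2−8)/(q_1−2). Tangency with p_1/p_2 gives q_2−8 = (3/4)·(p_1/p_2)·(q_1−2).
Substituting into the budget: q_1* = 2 + 4/7·(I − 2·p_1 − 8·p_2)/p_1, and q_2* = 8 + 3/7·(…)/p_2.
Discretionary income = 425 − 2·5 − 8·10 = 335; q_1* = 2 + 4/7·335/5 = 40.2857.
At I' = 510: q_1* = 50. Change: 50 − 40.2857 = 9.7143.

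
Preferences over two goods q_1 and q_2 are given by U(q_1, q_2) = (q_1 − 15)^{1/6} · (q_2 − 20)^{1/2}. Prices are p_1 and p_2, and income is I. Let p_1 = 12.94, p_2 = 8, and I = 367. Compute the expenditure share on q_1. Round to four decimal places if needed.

This is Cobb-Douglas in (q_1−15, q_2−20): tangency gives 1/6·p_2·(q_2−20) = 0.5·p_1·(q_1−15).
Substituting into the budget: q_1* = 15 + 0.25·(I − 15·p_1 − 20·p_2)/p_1, and q_2* = 20 + 0.75·(…)/p_2.
Discretionary income = 367 − 15·12.94 − 20·8 = 12.9; q_1* = 15 + 0.25·12.9/12.94 = 15.2492; q_2* = 20 + 0.75·12.9/8 = 21.2094.
Expenditure on q_1: 12.94·15.2492 = 197.325; share = 0.5377.

share on q_1 = 0.5377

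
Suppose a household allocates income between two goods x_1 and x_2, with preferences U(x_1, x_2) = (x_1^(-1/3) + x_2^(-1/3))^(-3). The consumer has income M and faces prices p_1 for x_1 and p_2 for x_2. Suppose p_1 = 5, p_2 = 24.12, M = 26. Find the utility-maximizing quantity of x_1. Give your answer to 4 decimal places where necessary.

x_1* = 2.0951

Numerically x_2/x_1 = 0.307216, so x_1* = 26/(5 + 24.12·0.307216) = 2.0951.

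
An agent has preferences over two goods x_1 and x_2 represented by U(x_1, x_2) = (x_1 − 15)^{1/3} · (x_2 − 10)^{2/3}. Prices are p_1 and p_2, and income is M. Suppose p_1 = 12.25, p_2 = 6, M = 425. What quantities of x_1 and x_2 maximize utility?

After buying the subsistence bundle (15, 10), a share 1/3 of the remaining income goes to x_1: x_1* = 15 + 1/3·(M − 15p_1 − 10p_2)/p_1.
Discretionary income = 425 − 15·12.25 − 10·6 = 181.25; x_1* = 15 + 1/3·181.25/12.25 = 19.932; x_2* = 10 + 2/3·181.25/6 = 30.1389.

x_1* = 19.932, x_2* = 30.1389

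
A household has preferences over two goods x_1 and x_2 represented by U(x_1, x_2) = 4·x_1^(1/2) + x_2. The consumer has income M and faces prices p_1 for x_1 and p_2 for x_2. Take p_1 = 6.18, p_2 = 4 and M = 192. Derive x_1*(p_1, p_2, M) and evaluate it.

MU_x_1 = 2/√x_1, MU_x_2 = 1. Tangency: 2/√x_1 = p_1/p_2.
Thus x_1* = (2·p_2/p_1)² — independent of M — with the rest of income spent on x_2.
Plugging in: x_1* = (2·4/6.18)² = 1.6757.

x_1* = 1.6757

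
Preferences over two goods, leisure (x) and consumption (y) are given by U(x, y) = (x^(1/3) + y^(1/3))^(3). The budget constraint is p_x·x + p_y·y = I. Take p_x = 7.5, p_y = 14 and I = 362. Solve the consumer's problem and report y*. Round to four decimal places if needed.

y* = 10.9274

MU_x ∝ x^(-2/3), MU_y ∝ y^(-2/3), so MRS = (y/x)^(2/3) = p_x/p_y.
Hence y/x = (p_x/p_y)^(1/(2/3)), i.e. raised to the 1.5 power.
With the ratio pinned down, the budget gives x* = I/(p_x + p_y·(y/x)) and y* = (y/x)·x*.
Numerically y/x = 0.392103, so x* = 362/(7.5 + 14·0.392103) = 27.8688 and y* = 0.392103·27.8688 = 10.9274.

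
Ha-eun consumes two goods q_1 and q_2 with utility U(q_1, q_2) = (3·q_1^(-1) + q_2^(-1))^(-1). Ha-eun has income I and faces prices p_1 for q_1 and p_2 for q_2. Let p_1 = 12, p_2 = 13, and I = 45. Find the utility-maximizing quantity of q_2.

q_2* = 1.2993

From the CES first-order condition, 3·(q_2/q_1)^(2) = p_1/p_2.
Hence q_2/q_1 = ((1/3)·p_1/p_2)^(1/(2)), i.e. raised to the 0.5 power.
With the ratio pinned down, the budget gives q_1* = I/(p_1 + p_2·(q_2/q_1)) and q_2* = (q_2/q_1)·q_1*.
Numerically q_2/q_1 = 0.5547, so q_1* = 45/(12 + 13·0.5547) = 2.3424 and q_2* = 0.5547·2.3424 = 1.2993.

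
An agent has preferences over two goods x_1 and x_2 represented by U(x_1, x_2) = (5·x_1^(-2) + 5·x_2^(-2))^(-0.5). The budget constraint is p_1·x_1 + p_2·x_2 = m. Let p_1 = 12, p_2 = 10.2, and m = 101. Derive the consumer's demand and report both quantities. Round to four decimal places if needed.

From the CES first-order condition, (x_2/x_1)^(3) = p_1/p_2.
Hence x_2/x_1 = (p_1/p_2)^(1/(3)), i.e. raised to the 1/3 power.
With the ratio pinned down, the budget gives x_1* = m/(p_1 + p_2·(x_2/x_1)) and x_2* = (x_2/x_1)·x_1*.
Numerically x_2/x_1 = 1.055667, so x_1* = 101/(12 + 10.2·1.055667) = 4.4361 and x_2* = 1.055667·4.4361 = 4.683.

x_1* = 4.4361, x_2* = 4.683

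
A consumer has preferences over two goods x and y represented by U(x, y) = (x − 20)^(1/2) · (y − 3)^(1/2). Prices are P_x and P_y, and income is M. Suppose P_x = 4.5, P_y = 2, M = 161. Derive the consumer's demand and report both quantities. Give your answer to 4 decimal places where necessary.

x* = 27.2222, y* = 19.25

Let x' = x−20, y' = y−3. MRS = y'/x' = P_x/P_y.
After buying the subsistence bundle (20, 3), a share 0.5 of the remaining income goes to x: x* = 20 + 0.5·(M − 20P_x − 3P_y)/P_x.
Discretionary income = 161 − 20·4.5 − 3·2 = 65; x* = 20 + 0.5·65/4.5 = 27.2222; y* = 3 + 0.5·65/2 = 19.25.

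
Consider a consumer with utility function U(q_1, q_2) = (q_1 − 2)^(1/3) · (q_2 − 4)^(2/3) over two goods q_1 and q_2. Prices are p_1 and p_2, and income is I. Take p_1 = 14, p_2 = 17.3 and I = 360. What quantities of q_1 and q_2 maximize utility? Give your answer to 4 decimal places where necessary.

MRS = (1/2)·(q_2−4)/(q_1−2). Tangency with p_1/p_2 gives q_2−4 = 2·(p_1/p_2)·(q_1−2).
After buying the subsistence bundle (2, 4), a share 1/3 of the remaining income goes to q_1: q_1* = 2 + 1/3·(I − 2p_1 − 4p_2)/p_1.
Discretionary income = 360 − 2·14 − 4·17.3 = 262.8; q_1* = 2 + 1/3·262.8/14 = 8.2571; q_2* = 4 + 2/3·262.8/17.3 = 14.1272.

q_1* = 8.2571, q_2* = 14.1272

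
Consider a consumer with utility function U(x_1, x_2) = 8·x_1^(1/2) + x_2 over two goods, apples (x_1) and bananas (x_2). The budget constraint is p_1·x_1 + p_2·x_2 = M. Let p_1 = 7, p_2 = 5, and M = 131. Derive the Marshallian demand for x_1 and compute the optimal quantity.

x_1* = 8.1633

Utility is quasi-linear in x_2; the FOC for x_1 is 4/√x_1 = p_1/p_2.
Thus x_1* = (4·p_2/p_1)² — independent of M — with the rest of income spent on x_2.
Plugging in: x_1* = (4·5/7)² = 8.1633.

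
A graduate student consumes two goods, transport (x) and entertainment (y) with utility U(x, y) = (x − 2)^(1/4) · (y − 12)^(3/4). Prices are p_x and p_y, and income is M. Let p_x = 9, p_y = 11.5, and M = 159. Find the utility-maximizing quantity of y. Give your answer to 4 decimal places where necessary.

y* = 12.1957

MRS = (1/3)·(y−12)/(x−2). Tangency with p_x/p_y gives y−12 = 3·(p_x/p_y)·(x−2).
After buying the subsistence bundle (2, 12), a share 0.25 of the remaining income goes to x: x* = 2 + 0.25·(M − 2p_x − 12p_y)/p_x.
Discretionary income = 159 − 2·9 − 12·11.5 = 3; y* = 12 + 0.75·3/11.5 = 12.1957.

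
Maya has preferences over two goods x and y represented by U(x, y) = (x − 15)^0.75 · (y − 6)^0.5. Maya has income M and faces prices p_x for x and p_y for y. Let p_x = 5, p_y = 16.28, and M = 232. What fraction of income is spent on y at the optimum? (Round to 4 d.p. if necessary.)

share on y = 0.5233

MRS = (3/2)·(y−6)/(x−15). Tangency with p_x/p_y gives y−6 = (2/3)·(p_x/p_y)·(x−15).
After buying the subsistence bundle (15, 6), a share 0.6 of the remaining income goes to x: x* = 15 + 0.6·(M − 15p_x − 6p_y)/p_x.
Discretionary income = 232 − 15·5 − 6·16.28 = 59.32; x* = 15 + 0.6·59.32/5 = 22.1184; y* = 6 + 0.4·59.32/16.28 = 7.4575.
Expenditure on y: 16.28·7.4575 = 121.408; share = 0.5233.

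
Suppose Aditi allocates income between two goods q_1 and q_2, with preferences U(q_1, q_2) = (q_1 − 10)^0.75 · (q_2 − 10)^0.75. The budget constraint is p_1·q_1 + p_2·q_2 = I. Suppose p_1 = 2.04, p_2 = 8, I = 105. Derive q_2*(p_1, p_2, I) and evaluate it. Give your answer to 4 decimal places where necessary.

MRS = (q_2−10)/(q_1−10). Tangency with p_1/p_2 gives q_2−10 = (p_1/p_2)·(q_1−10).
After buying the subsistence bundle (10, 10), a share 0.5 of the remaining income goes to q_1: q_1* = 10 + 0.5·(I − 10p_1 − 10p_2)/p_1.
Discretionary income = 105 − 10·2.04 − 10·8 = 4.6; q_2* = 10 + 0.5·4.6/8 = 10.2875.

q_2* = 10.2875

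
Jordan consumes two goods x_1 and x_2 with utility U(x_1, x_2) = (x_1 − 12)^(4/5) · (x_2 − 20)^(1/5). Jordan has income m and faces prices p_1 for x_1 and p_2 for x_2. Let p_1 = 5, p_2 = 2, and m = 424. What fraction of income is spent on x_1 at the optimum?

share on x_1 = 0.7528

Let x_1' = x_1−12, x_2' = x_2−20. MRS = 4·x_2'/x_1' = p_1/p_2.
After buying the subsistence bundle (12, 20), a share 0.8 of the remaining income goes to x_1: x_1* = 12 + 0.8·(m − 12p_1 − 20p_2)/p_1.
Discretionary income = 424 − 12·5 − 20·2 = 324; x_1* = 12 + 0.8·324/5 = 63.84; x_2* = 20 + 0.2·324/2 = 52.4.
Expenditure on x_1: 5·63.84 = 319.2; share = 0.7528.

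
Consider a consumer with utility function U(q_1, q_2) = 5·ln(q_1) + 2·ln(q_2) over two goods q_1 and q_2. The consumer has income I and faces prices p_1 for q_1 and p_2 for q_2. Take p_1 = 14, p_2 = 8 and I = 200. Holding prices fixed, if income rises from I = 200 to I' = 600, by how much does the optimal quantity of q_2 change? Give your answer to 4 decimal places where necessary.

Δq_2* = 14.2857

Demand: q_1*(p_1,p_2,I) = 5/7·I/p_1 and q_2* = 2/7·I/p_2.
At p_1=14, p_2=8, I=200: q_2* = 2/7·200/8 = 7.1429.
At I' = 600: q_2* = 21.4286. Change: 21.4286 − 7.1429 = 14.2857.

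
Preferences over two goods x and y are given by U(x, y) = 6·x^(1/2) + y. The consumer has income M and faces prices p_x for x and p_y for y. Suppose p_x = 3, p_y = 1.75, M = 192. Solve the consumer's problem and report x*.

Utility is quasi-linear in y; the FOC for x is 3/√x = p_x/p_y.
Solve: √x = 3·p_y/p_x, so x*(p_x,p_y) = (3·p_y/p_x)², and y* = (M − p_x·x*)/p_y.
Plugging in: x* = (3·1.75/3)² = 3.0625.

x* = 3.0625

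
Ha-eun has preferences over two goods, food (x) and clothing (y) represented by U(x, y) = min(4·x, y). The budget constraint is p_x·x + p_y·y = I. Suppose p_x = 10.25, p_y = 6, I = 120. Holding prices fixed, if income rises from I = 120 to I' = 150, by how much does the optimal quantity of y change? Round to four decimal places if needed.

With perfect complements, no substitution: consume in ratio x:y = 1:4.
Budget: p_x·x + p_y·4·x = I, so (p_x + 4·p_y)·x = I.
Demand: x*(p_x,p_y,I) = I/(p_x + 4·p_y), y* = 4·I/(p_x + 4·p_y).
Here 10.25 + 4·6 = 34.25, giving y* = 14.0146.
At I' = 150: y* = 17.5182. Change: 17.5182 − 14.0146 = 3.5036.

Δy* = 3.5036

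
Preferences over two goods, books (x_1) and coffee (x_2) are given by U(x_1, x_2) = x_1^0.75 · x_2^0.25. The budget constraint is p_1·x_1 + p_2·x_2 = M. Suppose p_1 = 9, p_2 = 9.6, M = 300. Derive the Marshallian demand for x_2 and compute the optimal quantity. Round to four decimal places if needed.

Demand: x_1*(p_1,p_2,M) = 0.75·M/p_1 and x_2* = 0.25·M/p_2.
At p_1=9, p_2=9.6, M=300: x_2* = 0.25·300/9.6 = 7.8125.

x_2* = 7.8125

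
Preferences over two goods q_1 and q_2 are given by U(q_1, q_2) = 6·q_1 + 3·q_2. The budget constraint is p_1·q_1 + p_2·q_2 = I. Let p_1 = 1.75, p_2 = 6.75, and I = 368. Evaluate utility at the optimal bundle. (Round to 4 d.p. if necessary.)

V = 1261.7143

Perfect substitutes: compare marginal utility per dollar. 6/p_1 vs 3/p_2 → 3.4286 vs 0.4444.
q_1 gives more utility per dollar, so spend all income on q_1: q_1* = I/p_1, q_2* = 0.
Numerically: q_1* = 210.2857, q_2* = 0.
Utility at the optimum: U(210.2857, 0) = 1261.7143.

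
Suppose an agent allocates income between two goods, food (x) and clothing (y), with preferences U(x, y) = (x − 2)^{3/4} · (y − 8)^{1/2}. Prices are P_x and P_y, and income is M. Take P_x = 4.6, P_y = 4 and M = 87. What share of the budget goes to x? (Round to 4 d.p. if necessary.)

share on x = 0.4216

Substituting into the budget: x* = 2 + 0.6·(M − 2·P_x − 8·P_y)/P_x, and y* = 8 + 0.4·(…)/P_y.
Discretionary income = 87 − 2·4.6 − 8·4 = 45.8; x* = 2 + 0.6·45.8/4.6 = 7.9739; y* = 8 + 0.4·45.8/4 = 12.58.
Expenditure on x: 4.6·7.9739 = 36.68; share = 0.4216.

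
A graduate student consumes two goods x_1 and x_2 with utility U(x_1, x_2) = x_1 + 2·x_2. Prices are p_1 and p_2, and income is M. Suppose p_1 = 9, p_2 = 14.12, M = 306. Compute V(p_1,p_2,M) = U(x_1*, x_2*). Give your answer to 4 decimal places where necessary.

Perfect substitutes: compare marginal utility per dollar. 1/p_1 vs 2/p_2 → 0.1111 vs 0.1416.
x_2 gives more utility per dollar, so spend all income on x_2: x_2* = M/p_2, x_1* = 0.
Numerically: x_1* = 0, x_2* = 21.6714.
Utility at the optimum: U(0, 21.6714) = 43.3428.

V = 43.3428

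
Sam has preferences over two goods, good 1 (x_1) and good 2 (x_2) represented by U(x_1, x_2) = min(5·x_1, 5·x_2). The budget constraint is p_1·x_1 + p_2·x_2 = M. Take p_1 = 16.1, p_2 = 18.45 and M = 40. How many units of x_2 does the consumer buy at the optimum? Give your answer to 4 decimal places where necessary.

Leontief preferences: the optimum is at the kink where x_1/5 = x_2/5, i.e. x_2 = x_1.
Budget: p_1·x_1 + p_2·x_1 = M, so (5·p_1 + 5·p_2)·x_1 = 5·M.
Demand: x_1*(p_1,p_2,M) = 5·M/(5·p_1 + 5·p_2), x_2* = 5·M/(5·p_1 + 5·p_2).
Here 5·16.1 + 5·18.45 = 172.75, giving x_2* = 1.1577.

x_2* = 1.1577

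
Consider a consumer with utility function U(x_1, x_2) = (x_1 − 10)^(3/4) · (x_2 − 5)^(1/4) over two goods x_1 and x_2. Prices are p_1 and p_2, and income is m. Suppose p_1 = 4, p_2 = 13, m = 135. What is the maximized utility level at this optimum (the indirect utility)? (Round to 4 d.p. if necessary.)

This is Cobb-Douglas in (x_1−10, x_2−5): tangency gives 0.75·p_2·(x_2−5) = 0.25·p_1·(x_1−10).
Substituting into the budget: x_1* = 10 + 0.75·(m − 10·p_1 − 5·p_2)/p_1, and x_2* = 5 + 0.25·(…)/p_2.
Discretionary income = 135 − 10·4 − 5·13 = 30; x_1* = 10 + 0.75·30/4 = 15.625; x_2* = 5 + 0.25·30/13 = 5.5769.
Utility at the optimum: U(15.625, 5.5769) = 3.1833.

V = 3.1833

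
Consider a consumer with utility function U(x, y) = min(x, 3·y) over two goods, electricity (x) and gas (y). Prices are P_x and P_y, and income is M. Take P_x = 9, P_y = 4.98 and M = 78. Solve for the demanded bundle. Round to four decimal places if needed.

x* = 7.3171, y* = 2.439

Leontief preferences: the optimum is at the kink where x/3 = y/1, i.e. y = (1/3)·x.
Budget: P_x·x + P_y·(1/3)·x = M, so (3·P_x + P_y)·x = 3·M.
Demand: x*(P_x,P_y,M) = 3·M/(3·P_x + P_y), y* = M/(3·P_x + P_y).
Here 3·9 + 4.98 = 31.98, giving x* = 7.3171 and y* = 2.439.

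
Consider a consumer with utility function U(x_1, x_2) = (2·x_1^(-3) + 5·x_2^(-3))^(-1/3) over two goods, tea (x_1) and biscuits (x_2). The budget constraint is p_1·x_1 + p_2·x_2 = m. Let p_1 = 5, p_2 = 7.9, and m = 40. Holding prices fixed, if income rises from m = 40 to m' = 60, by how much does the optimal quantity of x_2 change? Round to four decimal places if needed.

Δx_2* = 1.6184

MU_x_1 ∝ 2·x_1^(-4), MU_x_2 ∝ 5·x_2^(-4), so MRS = (2/5)·(x_2/x_1)^(4) = p_1/p_2.
Hence x_2/x_1 = ((5/2)·p_1/p_2)^(1/(4)), i.e. raised to the 0.25 power.
Substitute x_2 = (x_2/x_1)·x_1 into the budget: x_1* = m/(p_1 + p_2·(x_2/x_1)).
Numerically x_2/x_1 = 1.121555, so x_1* = 40/(5 + 7.9·1.121555) = 2.8859 and x_2* = 1.121555·2.8859 = 3.2367.
At m' = 60: x_2* = 4.8551. Change: 4.8551 − 3.2367 = 1.6184.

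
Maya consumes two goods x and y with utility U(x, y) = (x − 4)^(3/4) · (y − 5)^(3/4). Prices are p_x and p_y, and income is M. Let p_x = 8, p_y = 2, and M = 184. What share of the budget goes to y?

Let x' = x−4, y' = y−5. MRS = y'/x' = p_x/p_y.
Substituting into the budget: x* = 4 + 0.5·(M − 4·p_x − 5·p_y)/p_x, and y* = 5 + 0.5·(…)/p_y.
Discretionary income = 184 − 4·8 − 5·2 = 142; x* = 4 + 0.5·142/8 = 12.875; y* = 5 + 0.5·142/2 = 40.5.
Expenditure on y: 2·40.5 = 81; share = 0.4402.

share on y = 0.4402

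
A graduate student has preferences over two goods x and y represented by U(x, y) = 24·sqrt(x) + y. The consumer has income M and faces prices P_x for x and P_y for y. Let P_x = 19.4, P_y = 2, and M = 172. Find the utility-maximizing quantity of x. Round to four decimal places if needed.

x* = 1.5304

Plugging in: x* = (12·2/19.4)² = 1.5304.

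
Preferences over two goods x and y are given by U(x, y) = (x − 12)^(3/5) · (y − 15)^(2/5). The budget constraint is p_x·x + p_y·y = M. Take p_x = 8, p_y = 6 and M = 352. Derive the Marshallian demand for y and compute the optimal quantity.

Let x' = x−12, y' = y−15. MRS = (3/2)·y'/x' = p_x/p_y.
Substituting into the budget: x* = 12 + 0.6·(M − 12·p_x − 15·p_y)/p_x, and y* = 15 + 0.4·(…)/p_y.
Discretionary income = 352 − 12·8 − 15·6 = 166; y* = 15 + 0.4·166/6 = 26.0667.

y* = 26.0667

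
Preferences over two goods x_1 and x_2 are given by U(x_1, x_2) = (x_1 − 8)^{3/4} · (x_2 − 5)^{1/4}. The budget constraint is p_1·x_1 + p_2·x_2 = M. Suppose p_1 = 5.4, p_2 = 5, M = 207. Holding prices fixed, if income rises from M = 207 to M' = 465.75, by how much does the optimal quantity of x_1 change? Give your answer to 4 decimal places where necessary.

Δx_1* = 35.9375

MRS = 3·(x_2−5)/(x_1−8). Tangency with p_1/p_2 gives x_2−5 = (1/3)·(p_1/p_2)·(x_1−8).
After buying the subsistence bundle (8, 5), a share 0.75 of the remaining income goes to x_1: x_1* = 8 + 0.75·(M − 8p_1 − 5p_2)/p_1.
Discretionary income = 207 − 8·5.4 − 5·5 = 138.8; x_1* = 8 + 0.75·138.8/5.4 = 27.2778.
At M' = 465.75: x_1* = 63.2153. Change: 63.2153 − 27.2778 = 35.9375.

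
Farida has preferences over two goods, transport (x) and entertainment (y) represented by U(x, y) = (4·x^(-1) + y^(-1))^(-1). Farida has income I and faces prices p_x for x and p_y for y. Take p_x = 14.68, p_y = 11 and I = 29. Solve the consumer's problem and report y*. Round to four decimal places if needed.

y* = 0.7964

MU_x ∝ 4·x^(-2), MU_y ∝ y^(-2), so MRS = 4·(y/x)^(2) = p_x/p_y.
Solve for the ratio: y/x = [(1/4)·p_x/p_y]^(0.5).
Substitute y = (y/x)·x into the budget: x* = I/(p_x + p_y·(y/x)).
Numerically y/x = 0.577613, so x* = 29/(14.68 + 11·0.577613) = 1.3787 and y* = 0.577613·1.3787 = 0.7964.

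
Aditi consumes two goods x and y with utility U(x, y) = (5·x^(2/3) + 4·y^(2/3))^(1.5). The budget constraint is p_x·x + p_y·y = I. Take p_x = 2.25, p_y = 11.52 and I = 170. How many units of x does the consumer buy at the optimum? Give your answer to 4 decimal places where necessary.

x* = 74.1081

Substitute y = (y/x)·x into the budget: x* = I/(p_x + p_y·(y/x)).
Numerically y/x = 0.003815, so x* = 170/(2.25 + 11.52·0.003815) = 74.1081.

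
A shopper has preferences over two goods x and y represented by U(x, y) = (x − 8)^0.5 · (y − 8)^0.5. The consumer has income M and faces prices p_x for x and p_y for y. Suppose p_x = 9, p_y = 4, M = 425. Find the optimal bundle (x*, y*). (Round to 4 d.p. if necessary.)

Substituting into the budget: x* = 8 + 0.5·(M − 8·p_x − 8·p_y)/p_x, and y* = 8 + 0.5·(…)/p_y.
Discretionary income = 425 − 8·9 − 8·4 = 321; x* = 8 + 0.5·321/9 = 25.8333; y* = 8 + 0.5·321/4 = 48.125.

x* = 25.8333, y* = 48.125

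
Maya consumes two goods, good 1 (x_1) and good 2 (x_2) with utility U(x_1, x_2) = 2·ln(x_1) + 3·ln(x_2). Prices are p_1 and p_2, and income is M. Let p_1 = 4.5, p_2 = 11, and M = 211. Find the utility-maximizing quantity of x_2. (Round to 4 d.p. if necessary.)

x_2* = 11.5091

MU_x_1/MU_x_2 = (2·x_2)/(3·x_1); tangency sets this equal to p_1/p_2.
Rearranging, p_2·x_2 = (3/2)·p_1·x_1. Substituting into the budget gives p_1·x_1·(1 + (3/2)) = M.
Demand: x_1*(p_1,p_2,M) = 0.4·M/p_1 and x_2* = 0.6·M/p_2.
At p_1=4.5, p_2=11, M=211: x_2* = 0.6·211/11 = 11.5091.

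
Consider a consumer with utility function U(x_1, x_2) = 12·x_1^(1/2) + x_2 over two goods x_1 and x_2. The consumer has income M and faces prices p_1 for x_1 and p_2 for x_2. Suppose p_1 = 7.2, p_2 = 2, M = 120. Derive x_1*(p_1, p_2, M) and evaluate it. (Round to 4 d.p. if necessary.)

x_1* = 2.7778

Set MRS = p_1/p_2: 6·x_1^(−1/2) = p_1/p_2.
Thus x_1* = (6·p_2/p_1)² — independent of M — with the rest of income spent on x_2.
Plugging in: x_1* = (6·2/7.2)² = 2.7778.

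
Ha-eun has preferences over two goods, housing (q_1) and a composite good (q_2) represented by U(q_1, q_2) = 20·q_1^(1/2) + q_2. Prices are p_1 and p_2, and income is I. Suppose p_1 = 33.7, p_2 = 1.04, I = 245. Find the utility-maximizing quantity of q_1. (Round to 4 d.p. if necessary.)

Set MRS = p_1/p_2: 10·q_1^(−1/2) = p_1/p_2.
Solve: √q_1 = 10·p_2/p_1, so q_1*(p_1,p_2) = (10·p_2/p_1)², and q_2* = (I − p_1·q_1*)/p_2.
Plugging in: q_1* = (10·1.04/33.7)² = 0.0952.

q_1* = 0.0952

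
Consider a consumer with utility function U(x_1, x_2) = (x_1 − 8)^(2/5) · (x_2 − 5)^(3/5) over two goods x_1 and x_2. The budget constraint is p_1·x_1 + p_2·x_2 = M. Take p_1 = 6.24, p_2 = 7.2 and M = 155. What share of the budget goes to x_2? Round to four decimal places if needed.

share on x_2 = 0.4997

This is Cobb-Douglas in (x_1−8, x_2−5): tangency gives 0.4·p_2·(x_2−5) = 0.6·p_1·(x_1−8).
Substituting into the budget: x_1* = 8 + 0.4·(M − 8·p_1 − 5·p_2)/p_1, and x_2* = 5 + 0.6·(…)/p_2.
Discretionary income = 155 − 8·6.24 − 5·7.2 = 69.08; x_1* = 8 + 0.4·69.08/6.24 = 12.4282; x_2* = 5 + 0.6·69.08/7.2 = 10.7567.
Expenditure on x_2: 7.2·10.7567 = 77.448; share = 0.4997.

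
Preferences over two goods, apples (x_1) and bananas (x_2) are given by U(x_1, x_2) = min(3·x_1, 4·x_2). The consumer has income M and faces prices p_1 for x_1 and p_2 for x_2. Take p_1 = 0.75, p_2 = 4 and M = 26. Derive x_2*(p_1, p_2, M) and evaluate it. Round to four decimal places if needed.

Leontief preferences: the optimum is at the kink where x_1/4 = x_2/3, i.e. x_2 = (3/4)·x_1.
Budget: p_1·x_1 + p_2·(3/4)·x_1 = M, so (4·p_1 + 3·p_2)·x_1 = 4·M.
Demand: x_1*(p_1,p_2,M) = 4·M/(4·p_1 + 3·p_2), x_2* = 3·M/(4·p_1 + 3·p_2).
Here 4·0.75 + 3·4 = 15, giving x_2* = 5.2.

x_2* = 5.2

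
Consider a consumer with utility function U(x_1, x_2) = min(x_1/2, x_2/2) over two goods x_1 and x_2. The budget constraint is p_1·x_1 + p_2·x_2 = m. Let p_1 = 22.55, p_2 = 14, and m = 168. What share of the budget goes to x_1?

Here 2·22.55 + 2·14 = 73.1, giving x_1* = 4.5964 and x_2* = 4.5964.
Expenditure on x_1: 22.55·4.5964 = 103.6498; share = 0.617.

share on x_1 = 0.617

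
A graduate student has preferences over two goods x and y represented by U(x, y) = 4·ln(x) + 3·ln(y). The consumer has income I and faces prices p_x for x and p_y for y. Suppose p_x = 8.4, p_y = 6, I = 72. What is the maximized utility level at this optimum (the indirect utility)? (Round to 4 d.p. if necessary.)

V = 11.2681

MU_x/MU_y = (4·y)/(3·x); tangency sets this equal to p_x/p_y.
So 4·p_y·y = 3·p_x·x; combined with the budget, a share 4/7 of income goes to x.
Demand: x*(p_x,p_y,I) = 4/7·I/p_x and y* = 3/7·I/p_y.
At p_x=8.4, p_y=6, I=72: x* = 4/7·72/8.4 = 4.898, y* = 5.1429.
Utility at the optimum: U(4.898, 5.1429) = 11.2681.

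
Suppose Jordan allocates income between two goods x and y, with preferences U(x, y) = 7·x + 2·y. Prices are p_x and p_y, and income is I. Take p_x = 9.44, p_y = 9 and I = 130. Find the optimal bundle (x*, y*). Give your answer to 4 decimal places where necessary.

x* = 13.7712, y* = 0

Perfect substitutes: compare marginal utility per dollar. 7/p_x vs 2/p_y → 0.7415 vs 0.2222.
x gives more utility per dollar, so spend all income on x: x* = I/p_x, y* = 0.
Numerically: x* = 13.7712, y* = 0.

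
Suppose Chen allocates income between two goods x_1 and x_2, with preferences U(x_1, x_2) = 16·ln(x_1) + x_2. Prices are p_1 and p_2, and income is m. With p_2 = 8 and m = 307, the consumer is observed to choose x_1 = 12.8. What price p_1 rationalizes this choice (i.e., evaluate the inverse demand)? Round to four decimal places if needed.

Set MRS = p_1/p_2: (16/x_1)/1 = p_1/p_2.
So x_1*(p_1,p_2) = 16·p_2/p_1, independent of income; and x_2* = (m − 16·p_2)/p_2.
Set x_1* = 12.8 in the demand function and solve for p_1: p_1 = 10.

p_1 = 10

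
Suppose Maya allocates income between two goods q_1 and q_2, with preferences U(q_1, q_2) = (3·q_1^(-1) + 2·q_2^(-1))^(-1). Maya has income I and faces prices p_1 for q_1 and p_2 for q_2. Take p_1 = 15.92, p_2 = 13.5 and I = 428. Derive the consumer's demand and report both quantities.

MU_q_1 ∝ 3·q_1^(-2), MU_q_2 ∝ 2·q_2^(-2), so MRS = (3/2)·(q_2/q_1)^(2) = p_1/p_2.
Hence q_2/q_1 = ((2/3)·p_1/p_2)^(1/(2)), i.e. raised to the 0.5 power.
Substitute q_2 = (q_2/q_1)·q_1 into the budget: q_1* = I/(p_1 + p_2·(q_2/q_1)).
Numerically q_2/q_1 = 0.886664, so q_1* = 428/(15.92 + 13.5·0.886664) = 15.346 and q_2* = 0.886664·15.346 = 13.6068.

q_1* = 15.346, q_2* = 13.6068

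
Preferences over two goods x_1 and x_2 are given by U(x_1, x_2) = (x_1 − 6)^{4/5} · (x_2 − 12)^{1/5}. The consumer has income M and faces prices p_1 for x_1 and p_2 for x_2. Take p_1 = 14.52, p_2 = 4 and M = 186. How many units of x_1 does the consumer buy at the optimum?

x_1* = 8.8033

MRS = 4·(x_2−12)/(x_1−6). Tangency with p_1/p_2 gives x_2−12 = (1/4)·(p_1/p_2)·(x_1−6).
After buying the subsistence bundle (6, 12), a share 0.8 of the remaining income goes to x_1: x_1* = 6 + 0.8·(M − 6p_1 − 12p_2)/p_1.
Discretionary income = 186 − 6·14.52 − 12·4 = 50.88; x_1* = 6 + 0.8·50.88/14.52 = 8.8033.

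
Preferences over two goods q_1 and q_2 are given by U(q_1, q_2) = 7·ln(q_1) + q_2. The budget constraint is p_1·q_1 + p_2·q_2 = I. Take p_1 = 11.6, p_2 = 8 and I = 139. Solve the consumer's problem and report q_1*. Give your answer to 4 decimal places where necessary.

q_1* = 4.8276

MU_q_1 = 7/q_1, MU_q_2 = 1. Tangency: 7/q_1 = p_1/p_2.
So q_1*(p_1,p_2) = 7·p_2/p_1, independent of income; and q_2* = (I − 7·p_2)/p_2.
At the given prices: q_1* = 7·8/11.6 = 4.8276.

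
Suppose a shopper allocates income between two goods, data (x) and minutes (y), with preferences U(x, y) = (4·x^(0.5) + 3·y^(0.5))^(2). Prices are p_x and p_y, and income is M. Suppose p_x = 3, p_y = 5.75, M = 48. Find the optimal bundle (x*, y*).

x* = 12.3697, y* = 1.894

MRS = MU_x/MU_y = (4/3)·(y/x)^(0.5). Set equal to p_x/p_y.
Solve for the ratio: y/x = [(3/4)·p_x/p_y]^(2).
Substitute y = (y/x)·x into the budget: x* = M/(p_x + p_y·(y/x)).
Numerically y/x = 0.153119, so x* = 48/(3 + 5.75·0.153119) = 12.3697 and y* = 0.153119·12.3697 = 1.894.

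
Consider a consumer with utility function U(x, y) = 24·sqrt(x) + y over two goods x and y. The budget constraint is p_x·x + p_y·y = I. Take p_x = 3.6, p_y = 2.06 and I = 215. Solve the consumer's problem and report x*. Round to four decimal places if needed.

x* = 47.1511

Set MRS = p_x/p_y: 12·x^(−1/2) = p_x/p_y.
Thus x* = (12·p_y/p_x)² — independent of I — with the rest of income spent on y.
Plugging in: x* = (12·2.06/3.6)² = 47.1511.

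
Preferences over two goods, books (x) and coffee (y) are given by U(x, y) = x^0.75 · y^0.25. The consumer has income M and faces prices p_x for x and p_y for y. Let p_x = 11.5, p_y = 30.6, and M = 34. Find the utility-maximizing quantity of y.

y* = 0.2778

MU_x/MU_y = (0.75·y)/(0.25·x); tangency sets this equal to p_x/p_y.
So 0.75·p_y·y = 0.25·p_x·x; combined with the budget, a share 0.75 of income goes to x.
Demand: x*(p_x,p_y,M) = 0.75·M/p_x and y* = 0.25·M/p_y.
At p_x=11.5, p_y=30.6, M=34: y* = 0.25·34/30.6 = 0.2778.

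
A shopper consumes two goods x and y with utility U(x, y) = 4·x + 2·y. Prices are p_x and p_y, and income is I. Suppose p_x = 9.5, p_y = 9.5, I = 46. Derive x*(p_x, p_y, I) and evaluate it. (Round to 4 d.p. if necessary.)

Perfect substitutes: compare marginal utility per dollar. 4/p_x vs 2/p_y → 0.4211 vs 0.2105.
x gives more utility per dollar, so spend all income on x: x* = I/p_x, y* = 0.
Numerically: x* = 4.8421, y* = 0.

x* = 4.8421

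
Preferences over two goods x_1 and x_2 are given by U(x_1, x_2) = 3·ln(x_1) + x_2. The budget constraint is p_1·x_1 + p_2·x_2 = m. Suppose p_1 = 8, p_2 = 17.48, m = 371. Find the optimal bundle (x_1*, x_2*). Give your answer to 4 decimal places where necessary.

x_1* = 6.555, x_2* = 18.2243

At the given prices: x_1* = 3·17.48/8 = 6.555, and x_2* = 18.2243.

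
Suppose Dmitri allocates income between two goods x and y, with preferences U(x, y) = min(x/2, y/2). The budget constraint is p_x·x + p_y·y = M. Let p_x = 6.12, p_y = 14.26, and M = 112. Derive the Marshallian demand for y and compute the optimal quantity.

y* = 5.4956

Leontief preferences: the optimum is at the kink where x/2 = y/2, i.e. y = x.
Budget: p_x·x + p_y·x = M, so (2·p_x + 2·p_y)·x = 2·M.
Demand: x*(p_x,p_y,M) = 2·M/(2·p_x + 2·p_y), y* = 2·M/(2·p_x + 2·p_y).
Here 2·6.12 + 2·14.26 = 40.76, giving y* = 5.4956.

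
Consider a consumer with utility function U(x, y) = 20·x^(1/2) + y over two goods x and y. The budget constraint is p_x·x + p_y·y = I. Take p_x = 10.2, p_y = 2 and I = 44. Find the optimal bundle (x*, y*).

x* = 3.8447, y* = 2.3922

Set MRS = p_x/p_y: 10·x^(−1/2) = p_x/p_y.
Solve: √x = 10·p_y/p_x, so x*(p_x,p_y) = (10·p_y/p_x)², and y* = (I − p_x·x*)/p_y.
Plugging in: x* = (10·2/10.2)² = 3.8447, y* = 2.3922.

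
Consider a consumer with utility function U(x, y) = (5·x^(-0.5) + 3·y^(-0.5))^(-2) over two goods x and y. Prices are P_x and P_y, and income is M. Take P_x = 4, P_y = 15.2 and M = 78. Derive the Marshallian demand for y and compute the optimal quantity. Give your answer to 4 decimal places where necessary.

From the CES first-order condition, (5/3)·(y/x)^(1.5) = P_x/P_y.
Hence y/x = ((3/5)·P_x/P_y)^(1/(1.5)), i.e. raised to the 2/3 power.
With the ratio pinned down, the budget gives x* = M/(P_x + P_y·(y/x)) and y* = (y/x)·x*.
Numerically y/x = 0.292132, so x* = 78/(4 + 15.2·0.292132) = 9.2413 and y* = 0.292132·9.2413 = 2.6997.

y* = 2.6997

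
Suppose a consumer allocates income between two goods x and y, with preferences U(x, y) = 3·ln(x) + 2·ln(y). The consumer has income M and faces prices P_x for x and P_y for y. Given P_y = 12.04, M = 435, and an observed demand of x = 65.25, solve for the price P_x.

The MRS is (3/2)·y/x. Set MRS = P_x/P_y.
So 3·P_y·y = 2·P_x·x; combined with the budget, a share 0.6 of income goes to x.
Demand: x*(P_x,P_y,M) = 0.6·M/P_x and y* = 0.4·M/P_y.
Set x* = 65.25 in the demand function and solve for P_x: P_x = 4.

P_x = 4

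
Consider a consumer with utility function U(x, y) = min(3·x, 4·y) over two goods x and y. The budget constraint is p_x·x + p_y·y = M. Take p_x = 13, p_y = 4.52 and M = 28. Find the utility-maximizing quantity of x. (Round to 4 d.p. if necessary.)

x* = 1.7084

Demand: x*(p_x,p_y,M) = 4·M/(4·p_x + 3·p_y), y* = 3·M/(4·p_x + 3·p_y).
Here 4·13 + 3·4.52 = 65.56, giving x* = 1.7084.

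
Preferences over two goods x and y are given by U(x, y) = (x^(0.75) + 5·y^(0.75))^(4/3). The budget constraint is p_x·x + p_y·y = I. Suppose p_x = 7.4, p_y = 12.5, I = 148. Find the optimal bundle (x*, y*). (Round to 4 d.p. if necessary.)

From the CES first-order condition, (1/5)·(y/x)^(0.25) = p_x/p_y.
Hence y/x = (5·p_x/p_y)^(1/(0.25)), i.e. raised to the 4 power.
Substitute y = (y/x)·x into the budget: x* = I/(p_x + p_y·(y/x)).
Numerically y/x = 76.765635, so x* = 148/(7.4 + 12.5·76.765635) = 0.1531 and y* = 76.765635·0.1531 = 11.7494.

x* = 0.1531, y* = 11.7494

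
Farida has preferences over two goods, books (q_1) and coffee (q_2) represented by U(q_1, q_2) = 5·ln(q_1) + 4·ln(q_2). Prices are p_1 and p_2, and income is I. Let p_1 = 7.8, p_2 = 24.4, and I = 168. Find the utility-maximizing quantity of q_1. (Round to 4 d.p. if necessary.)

q_1* = 11.9658

The MRS is (5/4)·q_2/q_1. Set MRS = p_1/p_2.
So 5·p_2·q_2 = 4·p_1·q_1; combined with the budget, a share 5/9 of income goes to q_1.
Demand: q_1*(p_1,p_2,I) = 5/9·I/p_1 and q_2* = 4/9·I/p_2.
At p_1=7.8, p_2=24.4, I=168: q_1* = 5/9·168/7.8 = 11.9658.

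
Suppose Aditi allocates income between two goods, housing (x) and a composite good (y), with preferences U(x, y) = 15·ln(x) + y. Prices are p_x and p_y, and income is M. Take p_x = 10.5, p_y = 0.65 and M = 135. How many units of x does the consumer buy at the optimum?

MU_x = 15/x, MU_y = 1. Tangency: 15/x = p_x/p_y.
So x*(p_x,p_y) = 15·p_y/p_x, independent of income; and y* = (M − 15·p_y)/p_y.
At the given prices: x* = 15·0.65/10.5 = 0.9286.

x* = 0.9286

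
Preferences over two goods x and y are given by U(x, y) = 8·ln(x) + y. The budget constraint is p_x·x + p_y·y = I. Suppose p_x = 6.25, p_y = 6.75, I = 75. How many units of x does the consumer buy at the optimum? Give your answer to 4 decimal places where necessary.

x* = 8.64

MU_x = 8/x, MU_y = 1. Tangency: 8/x = p_x/p_y.
So x*(p_x,p_y) = 8·p_y/p_x, independent of income; and y* = (I − 8·p_y)/p_y.
At the given prices: x* = 8·6.75/6.25 = 8.64.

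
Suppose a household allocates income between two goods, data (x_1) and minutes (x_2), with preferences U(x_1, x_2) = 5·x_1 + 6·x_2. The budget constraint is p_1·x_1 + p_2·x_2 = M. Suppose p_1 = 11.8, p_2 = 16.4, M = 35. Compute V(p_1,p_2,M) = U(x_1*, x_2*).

V = 14.8305

x_1 gives more utility per dollar, so spend all income on x_1: x_1* = M/p_1, x_2* = 0.
Numerically: x_1* = 2.9661, x_2* = 0.
Utility at the optimum: U(2.9661, 0) = 14.8305.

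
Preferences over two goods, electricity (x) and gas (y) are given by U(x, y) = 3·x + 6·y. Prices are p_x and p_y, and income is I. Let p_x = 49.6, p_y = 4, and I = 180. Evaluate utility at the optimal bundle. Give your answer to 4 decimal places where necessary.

Linear utility — the consumer picks whichever good has higher MU/price: 3/49.6 = 0.0605 vs 6/4 = 1.5.
y gives more utility per dollar, so spend all income on y: y* = I/p_y, x* = 0.
Numerically: x* = 0, y* = 45.
Utility at the optimum: U(0, 45) = 270.

V = 270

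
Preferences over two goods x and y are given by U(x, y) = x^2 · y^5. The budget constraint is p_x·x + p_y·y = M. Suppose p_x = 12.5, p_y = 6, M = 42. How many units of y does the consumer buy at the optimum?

At p_x=12.5, p_y=6, M=42: y* = 5/7·42/6 = 5.

y* = 5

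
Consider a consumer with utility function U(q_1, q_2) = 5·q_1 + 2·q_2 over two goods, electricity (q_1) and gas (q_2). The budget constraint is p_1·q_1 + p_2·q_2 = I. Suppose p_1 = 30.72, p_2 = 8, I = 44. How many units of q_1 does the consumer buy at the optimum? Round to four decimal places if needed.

Perfect substitutes: compare marginal utility per dollar. 5/p_1 vs 2/p_2 → 0.1628 vs 0.25.
q_2 gives more utility per dollar, so spend all income on q_2: q_2* = I/p_2, q_1* = 0.
Numerically: q_1* = 0, q_2* = 5.5.

q_1* = 0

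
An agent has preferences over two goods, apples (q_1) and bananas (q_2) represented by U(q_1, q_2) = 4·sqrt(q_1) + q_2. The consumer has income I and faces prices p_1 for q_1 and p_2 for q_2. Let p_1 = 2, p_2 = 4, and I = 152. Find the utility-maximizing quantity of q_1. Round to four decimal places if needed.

q_1* = 16

Set MRS = p_1/p_2: 2·q_1^(−1/2) = p_1/p_2.
Thus q_1* = (2·p_2/p_1)² — independent of I — with the rest of income spent on q_2.
Plugging in: q_1* = (2·4/2)² = 16.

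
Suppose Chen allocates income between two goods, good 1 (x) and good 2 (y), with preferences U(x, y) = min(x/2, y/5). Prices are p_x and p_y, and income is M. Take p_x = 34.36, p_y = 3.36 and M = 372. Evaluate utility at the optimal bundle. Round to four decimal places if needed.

Leontief preferences: the optimum is at the kink where x/2 = y/5, i.e. y = (5/2)·x.
Budget: p_x·x + p_y·(5/2)·x = M, so (2·p_x + 5·p_y)·x = 2·M.
Demand: x*(p_x,p_y,M) = 2·M/(2·p_x + 5·p_y), y* = 5·M/(2·p_x + 5·p_y).
Here 2·34.36 + 5·3.36 = 85.52, giving x* = 8.6997 and y* = 21.7493.
Utility at the optimum: U(8.6997, 21.7493) = 4.3499.

V = 4.3499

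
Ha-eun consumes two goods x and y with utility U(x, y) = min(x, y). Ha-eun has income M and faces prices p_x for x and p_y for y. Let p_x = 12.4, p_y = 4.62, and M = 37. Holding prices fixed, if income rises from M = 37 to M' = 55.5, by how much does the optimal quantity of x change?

Δx* = 1.087

Demand: x*(p_x,p_y,M) = M/(p_x + p_y), y* = M/(p_x + p_y).
Here 12.4 + 4.62 = 17.02, giving x* = 2.1739.
At M' = 55.5: x* = 3.2609. Change: 3.2609 − 2.1739 = 1.087.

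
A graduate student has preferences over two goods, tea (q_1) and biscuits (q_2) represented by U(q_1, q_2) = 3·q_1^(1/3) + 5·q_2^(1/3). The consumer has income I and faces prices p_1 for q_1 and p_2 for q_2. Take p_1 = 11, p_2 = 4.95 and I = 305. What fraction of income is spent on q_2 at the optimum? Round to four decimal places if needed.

share on q_2 = 0.7623

From the CES first-order condition, (3/5)·(q_2/q_1)^(2/3) = p_1/p_2.
Solve for the ratio: q_2/q_1 = [(5/3)·p_1/p_2]^(1.5).
Substitute q_2 = (q_2/q_1)·q_1 into the budget: q_1* = I/(p_1 + p_2·(q_2/q_1)).
Numerically q_2/q_1 = 7.127781, so q_1* = 305/(11 + 4.95·7.127781) = 6.59 and q_2* = 7.127781·6.59 = 46.9718.
Expenditure on q_2: 4.95·46.9718 = 232.5104; share = 0.7623.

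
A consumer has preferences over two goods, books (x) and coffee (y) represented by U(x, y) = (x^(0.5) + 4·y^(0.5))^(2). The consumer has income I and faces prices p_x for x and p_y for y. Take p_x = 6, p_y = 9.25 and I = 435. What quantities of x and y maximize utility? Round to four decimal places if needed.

MRS = MU_x/MU_y = (1/4)·(y/x)^(0.5). Set equal to p_x/p_y.
Hence y/x = (4·p_x/p_y)^(1/(0.5)), i.e. raised to the 2 power.
Substitute y = (y/x)·x into the budget: x* = I/(p_x + p_y·(y/x)).
Numerically y/x = 6.731921, so x* = 435/(6 + 9.25·6.731921) = 6.3717 and y* = 6.731921·6.3717 = 42.894.

x* = 6.3717, y* = 42.894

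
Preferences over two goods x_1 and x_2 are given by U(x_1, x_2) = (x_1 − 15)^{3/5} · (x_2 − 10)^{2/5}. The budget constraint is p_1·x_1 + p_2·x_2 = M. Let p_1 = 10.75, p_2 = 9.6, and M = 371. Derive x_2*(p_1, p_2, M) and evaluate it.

x_2* = 14.7396

This is Cobb-Douglas in (x_1−15, x_2−10): tangency gives 0.6·p_2·(x_2−10) = 0.4·p_1·(x_1−15).
After buying the subsistence bundle (15, 10), a share 0.6 of the remaining income goes to x_1: x_1* = 15 + 0.6·(M − 15p_1 − 10p_2)/p_1.
Discretionary income = 371 − 15·10.75 − 10·9.6 = 113.75; x_2* = 10 + 0.4·113.75/9.6 = 14.7396.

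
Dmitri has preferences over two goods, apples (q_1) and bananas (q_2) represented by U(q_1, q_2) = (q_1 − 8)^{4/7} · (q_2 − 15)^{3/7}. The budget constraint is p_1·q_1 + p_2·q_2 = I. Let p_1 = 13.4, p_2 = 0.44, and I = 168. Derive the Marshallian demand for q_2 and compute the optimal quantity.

q_2* = 67.7922

This is Cobb-Douglas in (q_1−8, q_2−15): tangency gives 4/7·p_2·(q_2−15) = 3/7·p_1·(q_1−8).
Substituting into the budget: q_1* = 8 + 4/7·(I − 8·p_1 − 15·p_2)/p_1, and q_2* = 15 + 3/7·(…)/p_2.
Discretionary income = 168 − 8·13.4 − 15·0.44 = 54.2; q_2* = 15 + 3/7·54.2/0.44 = 67.7922.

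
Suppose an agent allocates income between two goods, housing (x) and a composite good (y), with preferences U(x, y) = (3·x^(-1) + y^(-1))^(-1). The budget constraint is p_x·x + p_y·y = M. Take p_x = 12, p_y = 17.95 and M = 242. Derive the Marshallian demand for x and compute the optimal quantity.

With the ratio pinned down, the budget gives x* = M/(p_x + p_y·(y/x)) and y* = (y/x)·x*.
Numerically y/x = 0.472061, so x* = 242/(12 + 17.95·0.472061) = 11.8202.

x* = 11.8202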